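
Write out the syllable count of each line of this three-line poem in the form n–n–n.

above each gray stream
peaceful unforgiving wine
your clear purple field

Line 1: "above each gray stream": 2+1+1+1 = 5
Line 2: "peaceful unforgiving wine": 2+4+1 = 7
Line 3: "your clear purple field": 1+1+2+1 = 5

5–7–5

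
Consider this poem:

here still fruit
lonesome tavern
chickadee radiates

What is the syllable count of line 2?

4

Line 2: lonesome (2), tavern (2) → 4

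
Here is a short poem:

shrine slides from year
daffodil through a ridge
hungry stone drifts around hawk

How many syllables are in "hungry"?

2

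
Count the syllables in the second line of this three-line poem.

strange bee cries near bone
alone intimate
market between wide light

The second line: "alone intimate": 2+3 = 5

5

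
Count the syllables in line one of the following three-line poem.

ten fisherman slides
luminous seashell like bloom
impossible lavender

5

Line one: ten (1), fisherman (3), slides (1) → 5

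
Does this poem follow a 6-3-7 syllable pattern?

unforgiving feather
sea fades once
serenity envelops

Yes

Line 1: unforgiving (4), feather (2) → 6 ✓
Line 2: sea (1), fades (1), once (1) → 3 ✓
Line 3: serenity (4), envelops (3) → 7 ✓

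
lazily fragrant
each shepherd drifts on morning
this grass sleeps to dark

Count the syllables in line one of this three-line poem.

5

Line one: lazily (3), fragrant (2) → 5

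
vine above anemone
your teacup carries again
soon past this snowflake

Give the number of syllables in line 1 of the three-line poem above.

7

Line 1: vine(1) + above(2) + anemone(4) = 7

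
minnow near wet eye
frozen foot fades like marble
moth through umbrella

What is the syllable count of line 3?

5

Line 3: "moth through umbrella": 1+1+3 = 5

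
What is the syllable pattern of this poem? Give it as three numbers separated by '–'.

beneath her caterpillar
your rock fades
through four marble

7–3–4

Line 1: beneath(2) + her(1) + caterpillar(4) = 7
Line 2: your(1) + rock(1) + fades(1) = 3
Line 3: through(1) + four(1) + marble(2) = 4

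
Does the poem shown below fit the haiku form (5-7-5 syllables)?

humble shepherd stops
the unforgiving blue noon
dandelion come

Yes

Line 1: "humble shepherd stops": 2+2+1 = 5 ✓
Line 2: "the unforgiving blue noon": 1+4+1+1 = 7 ✓
Line 3: "dandelion come": 4+1 = 5 ✓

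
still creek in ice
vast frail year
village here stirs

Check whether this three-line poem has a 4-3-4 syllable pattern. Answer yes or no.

Yes

Line 1: "still creek in ice": 1+1+1+1 = 4 ✓
Line 2: "vast frail year": 1+1+1 = 3 ✓
Line 3: "village here stirs": 2+1+1 = 4 ✓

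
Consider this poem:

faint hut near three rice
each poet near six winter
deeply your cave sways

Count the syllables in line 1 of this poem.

5

Line 1: faint (1), hut (1), near (1), three (1), rice (1) → 5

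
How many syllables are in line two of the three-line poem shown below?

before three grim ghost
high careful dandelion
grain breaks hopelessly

7

Line two: high (1), careful (2), dandelion (4) → 7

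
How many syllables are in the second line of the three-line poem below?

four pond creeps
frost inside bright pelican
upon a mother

The second line: frost(1) + inside(2) + bright(1) + pelican(3) = 7

7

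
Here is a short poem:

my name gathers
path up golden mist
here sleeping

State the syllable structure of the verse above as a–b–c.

Line 1: my (1), name (1), gathers (2) → 4
Line 2: path (1), up (1), golden (2), mist (1) → 5
Line 3: here (1), sleeping (2) → 3

4–5–3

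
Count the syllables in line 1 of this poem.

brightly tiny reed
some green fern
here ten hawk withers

5

Line 1: brightly (2), tiny (2), reed (1) → 5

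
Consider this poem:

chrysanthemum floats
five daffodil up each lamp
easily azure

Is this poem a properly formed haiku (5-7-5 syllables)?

Yes

Line 1: chrysanthemum(4) + floats(1) = 5 ✓
Line 2: five(1) + daffodil(3) + up(1) + each(1) + lamp(1) = 7 ✓
Line 3: easily(3) + azure(2) = 5 ✓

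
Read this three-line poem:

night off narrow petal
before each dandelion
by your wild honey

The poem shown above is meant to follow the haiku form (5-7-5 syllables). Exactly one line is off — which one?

The first line

Line 1: "night off narrow petal": 1+1+2+2 = 6 (expected 5)
Line 2: "before each dandelion": 2+1+4 = 7 ✓
Line 3: "by your wild honey": 1+1+1+2 = 5 ✓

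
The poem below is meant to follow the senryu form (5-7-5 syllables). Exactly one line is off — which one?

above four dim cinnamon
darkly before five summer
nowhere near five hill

The first line

Line 1: above(2) + four(1) + dim(1) + cinnamon(3) = 7 (expected 5)
Line 2: darkly(2) + before(2) + five(1) + summer(2) = 7 ✓
Line 3: nowhere(2) + near(1) + five(1) + hill(1) = 5 ✓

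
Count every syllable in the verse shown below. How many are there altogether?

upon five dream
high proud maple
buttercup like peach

13

Line 1: "upon five dream": 2+1+1 = 4
Line 2: "high proud maple": 1+1+2 = 4
Line 3: "buttercup like peach": 3+1+1 = 5
Total: 4 + 4 + 5 = 13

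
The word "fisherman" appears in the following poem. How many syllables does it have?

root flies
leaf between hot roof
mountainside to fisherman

"fisherman" has 3 syllables.

3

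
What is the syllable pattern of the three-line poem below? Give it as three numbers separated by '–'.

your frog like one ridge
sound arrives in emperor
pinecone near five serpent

Line 1: your (1), frog (1), like (1), one (1), ridge (1) → 5
Line 2: sound (1), arrives (2), in (1), emperor (3) → 7
Line 3: pinecone (2), near (1), five (1), serpent (2) → 6

5–7–6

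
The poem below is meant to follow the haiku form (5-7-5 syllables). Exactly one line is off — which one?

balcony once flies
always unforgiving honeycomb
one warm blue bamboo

Line 1: balcony (3), once (1), flies (1) → 5 ✓
Line 2: always (2), unforgiving (4), honeycomb (3) → 9 (expected 7)
Line 3: one (1), warm (1), blue (1), bamboo (2) → 5 ✓

Line 2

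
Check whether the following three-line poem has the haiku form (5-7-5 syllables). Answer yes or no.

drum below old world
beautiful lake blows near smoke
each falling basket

Yes

Line 1: "drum below old world": 1+2+1+1 = 5 ✓
Line 2: "beautiful lake blows near smoke": 3+1+1+1+1 = 7 ✓
Line 3: "each falling basket": 1+2+2 = 5 ✓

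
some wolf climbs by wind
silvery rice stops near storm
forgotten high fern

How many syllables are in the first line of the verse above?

The first line: some(1) + wolf(1) + climbs(1) + by(1) + wind(1) = 5

5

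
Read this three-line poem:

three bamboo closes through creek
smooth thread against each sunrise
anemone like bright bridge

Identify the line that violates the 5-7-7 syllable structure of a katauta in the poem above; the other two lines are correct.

Line 1

Line 1: "three bamboo closes through creek": 1+2+2+1+1 = 7 (expected 5)
Line 2: "smooth thread against each sunrise": 1+1+2+1+2 = 7 ✓
Line 3: "anemone like bright bridge": 4+1+1+1 = 7 ✓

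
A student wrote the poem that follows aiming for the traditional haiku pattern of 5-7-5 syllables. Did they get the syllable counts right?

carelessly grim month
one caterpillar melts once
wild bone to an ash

Yes

Line 1: carelessly(3) + grim(1) + month(1) = 5 ✓
Line 2: one(1) + caterpillar(4) + melts(1) + once(1) = 7 ✓
Line 3: wild(1) + bone(1) + to(1) + an(1) + ash(1) = 5 ✓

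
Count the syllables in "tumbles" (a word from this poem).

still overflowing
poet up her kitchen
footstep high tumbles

2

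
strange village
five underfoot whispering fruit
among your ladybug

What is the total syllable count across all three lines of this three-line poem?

Line 1: "strange village": 1+2 = 3
Line 2: "five underfoot whispering fruit": 1+3+3+1 = 8
Line 3: "among your ladybug": 2+1+3 = 6
Total: 3 + 8 + 6 = 17

17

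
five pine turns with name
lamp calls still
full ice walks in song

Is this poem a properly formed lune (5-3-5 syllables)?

Line 1: "five pine turns with name": 1+1+1+1+1 = 5 ✓
Line 2: "lamp calls still": 1+1+1 = 3 ✓
Line 3: "full ice walks in song": 1+1+1+1+1 = 5 ✓

Yes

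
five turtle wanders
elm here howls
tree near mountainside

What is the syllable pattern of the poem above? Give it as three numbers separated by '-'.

Line 1: five (1), turtle (2), wanders (2) → 5
Line 2: elm (1), here (1), howls (1) → 3
Line 3: tree (1), near (1), mountainside (3) → 5

5-3-5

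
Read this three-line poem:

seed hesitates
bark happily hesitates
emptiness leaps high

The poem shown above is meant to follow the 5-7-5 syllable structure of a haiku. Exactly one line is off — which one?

Line 1: seed (1), hesitates (3) → 4 (expected 5)
Line 2: bark (1), happily (3), hesitates (3) → 7 ✓
Line 3: emptiness (3), leaps (1), high (1) → 5 ✓

Line 1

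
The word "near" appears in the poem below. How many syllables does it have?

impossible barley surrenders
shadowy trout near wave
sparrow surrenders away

1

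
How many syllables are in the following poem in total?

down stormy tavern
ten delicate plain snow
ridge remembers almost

Line 1: "down stormy tavern": 1+2+2 = 5
Line 2: "ten delicate plain snow": 1+3+1+1 = 6
Line 3: "ridge remembers almost": 1+3+2 = 6
Total: 5 + 6 + 6 = 17

17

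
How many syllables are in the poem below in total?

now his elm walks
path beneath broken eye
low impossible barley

17

Line 1: now (1), his (1), elm (1), walks (1) → 4
Line 2: path (1), beneath (2), broken (2), eye (1) → 6
Line 3: low (1), impossible (4), barley (2) → 7
Total: 4 + 6 + 7 = 17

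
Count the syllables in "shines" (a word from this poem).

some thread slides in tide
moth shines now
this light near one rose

1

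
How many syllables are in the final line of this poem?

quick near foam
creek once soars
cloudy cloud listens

5

The final line: cloudy (2), cloud (1), listens (2) → 5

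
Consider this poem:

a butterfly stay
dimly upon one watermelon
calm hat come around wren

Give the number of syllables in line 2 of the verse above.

Line 2: "dimly upon one watermelon": 2+2+1+4 = 9

9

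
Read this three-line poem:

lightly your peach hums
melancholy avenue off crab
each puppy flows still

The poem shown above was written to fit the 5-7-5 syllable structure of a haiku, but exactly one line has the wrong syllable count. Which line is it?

Line 1: lightly(2) + your(1) + peach(1) + hums(1) = 5 ✓
Line 2: melancholy(4) + avenue(3) + off(1) + crab(1) = 9 (expected 7)
Line 3: each(1) + puppy(2) + flows(1) + still(1) = 5 ✓

Line 2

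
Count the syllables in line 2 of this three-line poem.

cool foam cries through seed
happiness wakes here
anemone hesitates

Line 2: happiness (3), wakes (1), here (1) → 5

5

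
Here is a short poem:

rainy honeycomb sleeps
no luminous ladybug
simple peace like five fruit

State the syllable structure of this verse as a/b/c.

Line 1: rainy (2), honeycomb (3), sleeps (1) → 6
Line 2: no (1), luminous (3), ladybug (3) → 7
Line 3: simple (2), peace (1), like (1), five (1), fruit (1) → 6

6/7/6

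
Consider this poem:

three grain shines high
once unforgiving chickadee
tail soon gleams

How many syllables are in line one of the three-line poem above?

4

Line one: "three grain shines high": 1+1+1+1 = 4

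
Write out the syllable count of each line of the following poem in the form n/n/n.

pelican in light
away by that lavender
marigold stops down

5/7/5

Line 1: "pelican in light": 3+1+1 = 5
Line 2: "away by that lavender": 2+1+1+3 = 7
Line 3: "marigold stops down": 3+1+1 = 5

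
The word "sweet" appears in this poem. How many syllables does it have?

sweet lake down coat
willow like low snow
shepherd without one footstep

1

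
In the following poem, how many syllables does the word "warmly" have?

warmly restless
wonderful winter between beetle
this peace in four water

2

"warmly" has 2 syllables.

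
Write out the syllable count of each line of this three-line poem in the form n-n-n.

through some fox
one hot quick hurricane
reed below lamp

Line 1: through(1) + some(1) + fox(1) = 3
Line 2: one(1) + hot(1) + quick(1) + hurricane(3) = 6
Line 3: reed(1) + below(2) + lamp(1) = 4

3-6-4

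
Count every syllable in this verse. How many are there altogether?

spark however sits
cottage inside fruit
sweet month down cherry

Line 1: spark(1) + however(3) + sits(1) = 5
Line 2: cottage(2) + inside(2) + fruit(1) = 5
Line 3: sweet(1) + month(1) + down(1) + cherry(2) = 5
Total: 5 + 5 + 5 = 15

15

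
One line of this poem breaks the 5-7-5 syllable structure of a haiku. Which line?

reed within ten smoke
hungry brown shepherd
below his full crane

Line 1: reed(1) + within(2) + ten(1) + smoke(1) = 5 ✓
Line 2: hungry(2) + brown(1) + shepherd(2) = 5 (expected 7)
Line 3: below(2) + his(1) + full(1) + crane(1) = 5 ✓

The second line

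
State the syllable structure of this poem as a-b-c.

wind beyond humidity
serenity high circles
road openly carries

Line 1: wind (1), beyond (2), humidity (4) → 7
Line 2: serenity (4), high (1), circles (2) → 7
Line 3: road (1), openly (3), carries (2) → 6

7-7-6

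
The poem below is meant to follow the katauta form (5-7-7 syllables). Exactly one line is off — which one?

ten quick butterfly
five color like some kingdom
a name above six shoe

Line 1: "ten quick butterfly": 1+1+3 = 5 ✓
Line 2: "five color like some kingdom": 1+2+1+1+2 = 7 ✓
Line 3: "a name above six shoe": 1+1+2+1+1 = 6 (expected 7)

Line 3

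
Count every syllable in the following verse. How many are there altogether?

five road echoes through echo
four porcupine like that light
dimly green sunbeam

19

Line 1: five (1), road (1), echoes (2), through (1), echo (2) → 7
Line 2: four (1), porcupine (3), like (1), that (1), light (1) → 7
Line 3: dimly (2), green (1), sunbeam (2) → 5
Total: 7 + 7 + 5 = 19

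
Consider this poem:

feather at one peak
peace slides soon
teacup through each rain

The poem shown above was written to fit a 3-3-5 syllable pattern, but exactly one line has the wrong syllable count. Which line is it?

Line 1: feather(2) + at(1) + one(1) + peak(1) = 5 (expected 3)
Line 2: peace(1) + slides(1) + soon(1) = 3 ✓
Line 3: teacup(2) + through(1) + each(1) + rain(1) = 5 ✓

Line 1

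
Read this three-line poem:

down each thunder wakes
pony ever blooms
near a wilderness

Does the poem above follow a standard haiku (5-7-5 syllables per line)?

Line 1: down(1) + each(1) + thunder(2) + wakes(1) = 5 ✓
Line 2: pony(2) + ever(2) + blooms(1) = 5 (expected 7)
Line 3: near(1) + a(1) + wilderness(3) = 5 ✓

No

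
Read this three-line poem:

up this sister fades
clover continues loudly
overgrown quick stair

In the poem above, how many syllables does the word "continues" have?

3

"continues" has 3 syllables.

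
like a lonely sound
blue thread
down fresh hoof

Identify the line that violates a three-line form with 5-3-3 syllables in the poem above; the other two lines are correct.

Line 2

Line 1: like(1) + a(1) + lonely(2) + sound(1) = 5 ✓
Line 2: blue(1) + thread(1) = 2 (expected 3)
Line 3: down(1) + fresh(1) + hoof(1) = 3 ✓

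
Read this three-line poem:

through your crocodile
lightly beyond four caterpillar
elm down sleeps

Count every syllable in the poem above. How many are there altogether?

Line 1: through(1) + your(1) + crocodile(3) = 5
Line 2: lightly(2) + beyond(2) + four(1) + caterpillar(4) = 9
Line 3: elm(1) + down(1) + sleeps(1) = 3
Total: 5 + 9 + 3 = 17

17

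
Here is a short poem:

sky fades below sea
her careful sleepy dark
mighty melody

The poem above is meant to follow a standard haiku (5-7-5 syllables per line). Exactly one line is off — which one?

Line 2

Line 1: sky (1), fades (1), below (2), sea (1) → 5 ✓
Line 2: her (1), careful (2), sleepy (2), dark (1) → 6 (expected 7)
Line 3: mighty (2), melody (3) → 5 ✓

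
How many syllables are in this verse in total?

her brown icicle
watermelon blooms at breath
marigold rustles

Line 1: her (1), brown (1), icicle (3) → 5
Line 2: watermelon (4), blooms (1), at (1), breath (1) → 7
Line 3: marigold (3), rustles (2) → 5
Total: 5 + 7 + 5 = 17

17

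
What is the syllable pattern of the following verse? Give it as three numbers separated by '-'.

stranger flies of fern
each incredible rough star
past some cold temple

Line 1: stranger (2), flies (1), of (1), fern (1) → 5
Line 2: each (1), incredible (4), rough (1), star (1) → 7
Line 3: past (1), some (1), cold (1), temple (2) → 5

5-7-5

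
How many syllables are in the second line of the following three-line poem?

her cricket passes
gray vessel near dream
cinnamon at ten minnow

The second line: "gray vessel near dream": 1+2+1+1 = 5

5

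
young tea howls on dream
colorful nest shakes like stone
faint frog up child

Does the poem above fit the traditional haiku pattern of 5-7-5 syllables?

Line 1: young (1), tea (1), howls (1), on (1), dream (1) → 5 ✓
Line 2: colorful (3), nest (1), shakes (1), like (1), stone (1) → 7 ✓
Line 3: faint (1), frog (1), up (1), child (1) → 4 (expected 5)

No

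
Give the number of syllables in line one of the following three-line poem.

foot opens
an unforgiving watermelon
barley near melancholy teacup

Line one: "foot opens": 1+2 = 3

3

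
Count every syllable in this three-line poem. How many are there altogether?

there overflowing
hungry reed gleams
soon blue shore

12

Line 1: "there overflowing": 1+4 = 5
Line 2: "hungry reed gleams": 2+1+1 = 4
Line 3: "soon blue shore": 1+1+1 = 3
Total: 5 + 4 + 3 = 12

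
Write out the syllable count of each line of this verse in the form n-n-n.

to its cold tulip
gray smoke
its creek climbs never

Line 1: to(1) + its(1) + cold(1) + tulip(2) = 5
Line 2: gray(1) + smoke(1) = 2
Line 3: its(1) + creek(1) + climbs(1) + never(2) = 5

5-2-5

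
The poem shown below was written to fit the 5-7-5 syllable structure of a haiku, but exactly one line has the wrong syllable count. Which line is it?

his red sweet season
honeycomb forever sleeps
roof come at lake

Line 1: his (1), red (1), sweet (1), season (2) → 5 ✓
Line 2: honeycomb (3), forever (3), sleeps (1) → 7 ✓
Line 3: roof (1), come (1), at (1), lake (1) → 4 (expected 5)

Line 3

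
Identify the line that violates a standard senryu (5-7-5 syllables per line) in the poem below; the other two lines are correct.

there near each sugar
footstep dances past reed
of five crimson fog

The second line

Line 1: "there near each sugar": 1+1+1+2 = 5 ✓
Line 2: "footstep dances past reed": 2+2+1+1 = 6 (expected 7)
Line 3: "of five crimson fog": 1+1+2+1 = 5 ✓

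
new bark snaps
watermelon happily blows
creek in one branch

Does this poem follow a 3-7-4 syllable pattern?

No

Line 1: "new bark snaps": 1+1+1 = 3 ✓
Line 2: "watermelon happily blows": 4+3+1 = 8 (expected 7)
Line 3: "creek in one branch": 1+1+1+1 = 4 ✓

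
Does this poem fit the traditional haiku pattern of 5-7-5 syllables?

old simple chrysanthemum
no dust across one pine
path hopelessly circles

No

Line 1: old (1), simple (2), chrysanthemum (4) → 7 (expected 5)
Line 2: no (1), dust (1), across (2), one (1), pine (1) → 6 (expected 7)
Line 3: path (1), hopelessly (3), circles (2) → 6 (expected 5)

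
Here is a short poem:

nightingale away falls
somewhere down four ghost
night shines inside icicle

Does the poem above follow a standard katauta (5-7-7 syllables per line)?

Line 1: nightingale (3), away (2), falls (1) → 6 (expected 5)
Line 2: somewhere (2), down (1), four (1), ghost (1) → 5 (expected 7)
Line 3: night (1), shines (1), inside (2), icicle (3) → 7 ✓

No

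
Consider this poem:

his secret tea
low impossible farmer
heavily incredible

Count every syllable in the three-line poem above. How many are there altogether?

18

Line 1: "his secret tea": 1+2+1 = 4
Line 2: "low impossible farmer": 1+4+2 = 7
Line 3: "heavily incredible": 3+4 = 7
Total: 4 + 7 + 7 = 18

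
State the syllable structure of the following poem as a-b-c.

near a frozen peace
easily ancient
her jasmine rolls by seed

Line 1: near(1) + a(1) + frozen(2) + peace(1) = 5
Line 2: easily(3) + ancient(2) = 5
Line 3: her(1) + jasmine(2) + rolls(1) + by(1) + seed(1) = 6

5-5-6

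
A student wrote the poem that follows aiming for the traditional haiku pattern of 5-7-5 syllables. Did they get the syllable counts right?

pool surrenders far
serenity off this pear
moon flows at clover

Line 1: pool (1), surrenders (3), far (1) → 5 ✓
Line 2: serenity (4), off (1), this (1), pear (1) → 7 ✓
Line 3: moon (1), flows (1), at (1), clover (2) → 5 ✓

Yes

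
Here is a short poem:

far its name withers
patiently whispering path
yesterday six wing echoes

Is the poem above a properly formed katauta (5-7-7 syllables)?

Yes

Line 1: far (1), its (1), name (1), withers (2) → 5 ✓
Line 2: patiently (3), whispering (3), path (1) → 7 ✓
Line 3: yesterday (3), six (1), wing (1), echoes (2) → 7 ✓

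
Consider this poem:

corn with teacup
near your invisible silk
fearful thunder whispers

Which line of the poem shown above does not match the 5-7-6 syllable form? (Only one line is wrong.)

Line 1: corn(1) + with(1) + teacup(2) = 4 (expected 5)
Line 2: near(1) + your(1) + invisible(4) + silk(1) = 7 ✓
Line 3: fearful(2) + thunder(2) + whispers(2) = 6 ✓

Line 1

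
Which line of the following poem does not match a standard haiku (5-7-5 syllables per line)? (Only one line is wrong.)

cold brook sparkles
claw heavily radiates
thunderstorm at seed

The first line

Line 1: cold(1) + brook(1) + sparkles(2) = 4 (expected 5)
Line 2: claw(1) + heavily(3) + radiates(3) = 7 ✓
Line 3: thunderstorm(3) + at(1) + seed(1) = 5 ✓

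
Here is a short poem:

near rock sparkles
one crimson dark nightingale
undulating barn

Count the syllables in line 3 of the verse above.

5

Line 3: undulating (4), barn (1) → 5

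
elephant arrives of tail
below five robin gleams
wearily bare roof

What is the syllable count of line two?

Line two: below (2), five (1), robin (2), gleams (1) → 6

6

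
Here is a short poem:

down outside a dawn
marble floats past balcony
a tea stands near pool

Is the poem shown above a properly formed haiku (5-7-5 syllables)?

Line 1: down (1), outside (2), a (1), dawn (1) → 5 ✓
Line 2: marble (2), floats (1), past (1), balcony (3) → 7 ✓
Line 3: a (1), tea (1), stands (1), near (1), pool (1) → 5 ✓

Yes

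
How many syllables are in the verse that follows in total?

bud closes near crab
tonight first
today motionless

Line 1: "bud closes near crab": 1+2+1+1 = 5
Line 2: "tonight first": 2+1 = 3
Line 3: "today motionless": 2+3 = 5
Total: 5 + 3 + 5 = 13

13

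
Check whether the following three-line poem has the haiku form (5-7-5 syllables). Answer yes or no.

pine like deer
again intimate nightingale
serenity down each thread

No

Line 1: "pine like deer": 1+1+1 = 3 (expected 5)
Line 2: "again intimate nightingale": 2+3+3 = 8 (expected 7)
Line 3: "serenity down each thread": 4+1+1+1 = 7 (expected 5)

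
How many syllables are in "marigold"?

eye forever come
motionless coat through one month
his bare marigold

3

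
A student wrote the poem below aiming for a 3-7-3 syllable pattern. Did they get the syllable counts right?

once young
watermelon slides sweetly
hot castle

Line 1: once (1), young (1) → 2 (expected 3)
Line 2: watermelon (4), slides (1), sweetly (2) → 7 ✓
Line 3: hot (1), castle (2) → 3 ✓

No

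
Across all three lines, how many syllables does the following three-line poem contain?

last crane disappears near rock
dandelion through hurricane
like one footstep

19

Line 1: last(1) + crane(1) + disappears(3) + near(1) + rock(1) = 7
Line 2: dandelion(4) + through(1) + hurricane(3) = 8
Line 3: like(1) + one(1) + footstep(2) = 4
Total: 7 + 8 + 4 = 19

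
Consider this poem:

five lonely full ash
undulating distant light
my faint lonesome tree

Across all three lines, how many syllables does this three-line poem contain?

17

Line 1: "five lonely full ash": 1+2+1+1 = 5
Line 2: "undulating distant light": 4+2+1 = 7
Line 3: "my faint lonesome tree": 1+1+2+1 = 5
Total: 5 + 7 + 5 = 17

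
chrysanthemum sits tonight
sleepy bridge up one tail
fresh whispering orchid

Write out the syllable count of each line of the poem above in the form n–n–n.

7–6–6

Line 1: chrysanthemum (4), sits (1), tonight (2) → 7
Line 2: sleepy (2), bridge (1), up (1), one (1), tail (1) → 6
Line 3: fresh (1), whispering (3), orchid (2) → 6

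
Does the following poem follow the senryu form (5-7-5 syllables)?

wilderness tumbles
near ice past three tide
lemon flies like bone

No

Line 1: wilderness (3), tumbles (2) → 5 ✓
Line 2: near (1), ice (1), past (1), three (1), tide (1) → 5 (expected 7)
Line 3: lemon (2), flies (1), like (1), bone (1) → 5 ✓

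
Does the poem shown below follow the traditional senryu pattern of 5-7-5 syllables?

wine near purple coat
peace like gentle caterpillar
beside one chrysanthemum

Line 1: wine(1) + near(1) + purple(2) + coat(1) = 5 ✓
Line 2: peace(1) + like(1) + gentle(2) + caterpillar(4) = 8 (expected 7)
Line 3: beside(2) + one(1) + chrysanthemum(4) = 7 (expected 5)

No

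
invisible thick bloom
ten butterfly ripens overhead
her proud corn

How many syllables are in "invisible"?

4

"invisible" has 4 syllables.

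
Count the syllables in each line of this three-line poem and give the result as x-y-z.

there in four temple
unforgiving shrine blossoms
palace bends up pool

Line 1: there (1), in (1), four (1), temple (2) → 5
Line 2: unforgiving (4), shrine (1), blossoms (2) → 7
Line 3: palace (2), bends (1), up (1), pool (1) → 5

5-7-5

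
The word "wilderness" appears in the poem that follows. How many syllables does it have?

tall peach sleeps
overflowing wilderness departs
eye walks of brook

3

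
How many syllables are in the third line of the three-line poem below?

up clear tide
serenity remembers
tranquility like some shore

7

The third line: tranquility (4), like (1), some (1), shore (1) → 7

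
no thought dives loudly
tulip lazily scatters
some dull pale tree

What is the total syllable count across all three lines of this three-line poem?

Line 1: no(1) + thought(1) + dives(1) + loudly(2) = 5
Line 2: tulip(2) + lazily(3) + scatters(2) = 7
Line 3: some(1) + dull(1) + pale(1) + tree(1) = 4
Total: 5 + 7 + 4 = 16

16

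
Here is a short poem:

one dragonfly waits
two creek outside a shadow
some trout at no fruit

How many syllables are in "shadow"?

2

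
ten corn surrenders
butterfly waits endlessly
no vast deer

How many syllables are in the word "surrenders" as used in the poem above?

3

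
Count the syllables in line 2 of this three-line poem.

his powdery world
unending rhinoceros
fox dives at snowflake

7

Line 2: "unending rhinoceros": 3+4 = 7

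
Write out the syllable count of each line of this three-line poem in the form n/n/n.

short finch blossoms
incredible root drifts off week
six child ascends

Line 1: "short finch blossoms": 1+1+2 = 4
Line 2: "incredible root drifts off week": 4+1+1+1+1 = 8
Line 3: "six child ascends": 1+1+2 = 4

4/8/4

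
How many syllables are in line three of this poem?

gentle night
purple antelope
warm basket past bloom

5

Line three: warm(1) + basket(2) + past(1) + bloom(1) = 5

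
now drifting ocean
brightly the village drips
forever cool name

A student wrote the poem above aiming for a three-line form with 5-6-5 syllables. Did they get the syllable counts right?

Yes

Line 1: now(1) + drifting(2) + ocean(2) = 5 ✓
Line 2: brightly(2) + the(1) + village(2) + drips(1) = 6 ✓
Line 3: forever(3) + cool(1) + name(1) = 5 ✓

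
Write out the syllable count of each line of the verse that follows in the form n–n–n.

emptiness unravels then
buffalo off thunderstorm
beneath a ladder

7–7–5

Line 1: "emptiness unravels then": 3+3+1 = 7
Line 2: "buffalo off thunderstorm": 3+1+3 = 7
Line 3: "beneath a ladder": 2+1+2 = 5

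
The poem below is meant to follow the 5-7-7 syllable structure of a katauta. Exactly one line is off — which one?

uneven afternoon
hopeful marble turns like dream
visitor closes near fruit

The first line

Line 1: "uneven afternoon": 3+3 = 6 (expected 5)
Line 2: "hopeful marble turns like dream": 2+2+1+1+1 = 7 ✓
Line 3: "visitor closes near fruit": 3+2+1+1 = 7 ✓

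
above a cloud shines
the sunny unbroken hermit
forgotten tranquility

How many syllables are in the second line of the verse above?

8

The second line: the(1) + sunny(2) + unbroken(3) + hermit(2) = 8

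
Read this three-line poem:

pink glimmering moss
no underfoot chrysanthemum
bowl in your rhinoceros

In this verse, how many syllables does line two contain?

Line two: "no underfoot chrysanthemum": 1+3+4 = 8

8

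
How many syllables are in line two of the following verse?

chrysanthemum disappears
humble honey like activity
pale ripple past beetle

9

Line two: "humble honey like activity": 2+2+1+4 = 9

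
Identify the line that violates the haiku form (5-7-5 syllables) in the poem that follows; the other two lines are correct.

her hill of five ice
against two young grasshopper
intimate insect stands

Line 1: "her hill of five ice": 1+1+1+1+1 = 5 ✓
Line 2: "against two young grasshopper": 2+1+1+3 = 7 ✓
Line 3: "intimate insect stands": 3+2+1 = 6 (expected 5)

The third line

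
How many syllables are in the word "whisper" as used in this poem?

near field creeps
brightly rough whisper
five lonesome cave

2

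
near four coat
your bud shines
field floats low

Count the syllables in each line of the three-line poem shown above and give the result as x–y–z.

Line 1: near (1), four (1), coat (1) → 3
Line 2: your (1), bud (1), shines (1) → 3
Line 3: field (1), floats (1), low (1) → 3

3–3–3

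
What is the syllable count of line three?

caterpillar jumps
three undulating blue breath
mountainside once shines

5

Line three: mountainside (3), once (1), shines (1) → 5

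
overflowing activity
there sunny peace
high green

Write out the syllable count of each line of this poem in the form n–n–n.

8–4–2

Line 1: overflowing(4) + activity(4) = 8
Line 2: there(1) + sunny(2) + peace(1) = 4
Line 3: high(1) + green(1) = 2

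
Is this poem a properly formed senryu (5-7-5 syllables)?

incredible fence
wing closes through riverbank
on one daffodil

Line 1: incredible(4) + fence(1) = 5 ✓
Line 2: wing(1) + closes(2) + through(1) + riverbank(3) = 7 ✓
Line 3: on(1) + one(1) + daffodil(3) = 5 ✓

Yes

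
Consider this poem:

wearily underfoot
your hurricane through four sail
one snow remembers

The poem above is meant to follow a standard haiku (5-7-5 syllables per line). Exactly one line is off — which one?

Line 1: wearily(3) + underfoot(3) = 6 (expected 5)
Line 2: your(1) + hurricane(3) + through(1) + four(1) + sail(1) = 7 ✓
Line 3: one(1) + snow(1) + remembers(3) = 5 ✓

The first line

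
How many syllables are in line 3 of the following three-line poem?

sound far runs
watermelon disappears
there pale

2

Line 3: there(1) + pale(1) = 2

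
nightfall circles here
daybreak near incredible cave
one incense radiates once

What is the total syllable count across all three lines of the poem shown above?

20

Line 1: nightfall(2) + circles(2) + here(1) = 5
Line 2: daybreak(2) + near(1) + incredible(4) + cave(1) = 8
Line 3: one(1) + incense(2) + radiates(3) + once(1) = 7
Total: 5 + 8 + 7 = 20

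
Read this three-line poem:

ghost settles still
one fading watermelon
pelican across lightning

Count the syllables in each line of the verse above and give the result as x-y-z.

Line 1: ghost (1), settles (2), still (1) → 4
Line 2: one (1), fading (2), watermelon (4) → 7
Line 3: pelican (3), across (2), lightning (2) → 7

4-7-7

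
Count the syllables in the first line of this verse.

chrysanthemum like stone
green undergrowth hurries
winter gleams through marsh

The first line: chrysanthemum (4), like (1), stone (1) → 6

6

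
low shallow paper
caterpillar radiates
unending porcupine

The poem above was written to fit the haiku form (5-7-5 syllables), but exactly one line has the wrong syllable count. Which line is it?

Line 1: low (1), shallow (2), paper (2) → 5 ✓
Line 2: caterpillar (4), radiates (3) → 7 ✓
Line 3: unending (3), porcupine (3) → 6 (expected 5)

Line 3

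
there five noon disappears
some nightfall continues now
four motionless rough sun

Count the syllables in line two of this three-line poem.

Line two: "some nightfall continues now": 1+2+3+1 = 7

7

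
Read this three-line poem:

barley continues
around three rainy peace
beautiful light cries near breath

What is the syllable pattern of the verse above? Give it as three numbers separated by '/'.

Line 1: barley (2), continues (3) → 5
Line 2: around (2), three (1), rainy (2), peace (1) → 6
Line 3: beautiful (3), light (1), cries (1), near (1), breath (1) → 7

5/6/7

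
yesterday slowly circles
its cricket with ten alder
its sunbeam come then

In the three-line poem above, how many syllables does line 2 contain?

7

Line 2: its(1) + cricket(2) + with(1) + ten(1) + alder(2) = 7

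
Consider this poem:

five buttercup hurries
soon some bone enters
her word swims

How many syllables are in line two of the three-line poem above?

Line two: "soon some bone enters": 1+1+1+2 = 5

5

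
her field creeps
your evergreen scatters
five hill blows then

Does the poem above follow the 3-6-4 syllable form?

Line 1: her(1) + field(1) + creeps(1) = 3 ✓
Line 2: your(1) + evergreen(3) + scatters(2) = 6 ✓
Line 3: five(1) + hill(1) + blows(1) + then(1) = 4 ✓

Yes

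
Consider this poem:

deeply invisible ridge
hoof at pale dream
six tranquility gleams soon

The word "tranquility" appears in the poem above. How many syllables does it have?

4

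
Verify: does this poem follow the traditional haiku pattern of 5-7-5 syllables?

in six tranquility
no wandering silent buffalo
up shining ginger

No

Line 1: in (1), six (1), tranquility (4) → 6 (expected 5)
Line 2: no (1), wandering (3), silent (2), buffalo (3) → 9 (expected 7)
Line 3: up (1), shining (2), ginger (2) → 5 ✓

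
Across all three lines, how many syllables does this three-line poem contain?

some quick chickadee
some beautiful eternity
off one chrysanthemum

Line 1: some (1), quick (1), chickadee (3) → 5
Line 2: some (1), beautiful (3), eternity (4) → 8
Line 3: off (1), one (1), chrysanthemum (4) → 6
Total: 5 + 8 + 6 = 19

19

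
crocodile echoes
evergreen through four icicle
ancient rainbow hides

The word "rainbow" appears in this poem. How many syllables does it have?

2

"rainbow" has 2 syllables.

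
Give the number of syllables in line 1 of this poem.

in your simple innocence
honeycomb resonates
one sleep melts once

7

Line 1: "in your simple innocence": 1+1+2+3 = 7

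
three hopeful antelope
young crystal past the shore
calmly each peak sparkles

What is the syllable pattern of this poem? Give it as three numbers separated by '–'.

Line 1: "three hopeful antelope": 1+2+3 = 6
Line 2: "young crystal past the shore": 1+2+1+1+1 = 6
Line 3: "calmly each peak sparkles": 2+1+1+2 = 6

6–6–6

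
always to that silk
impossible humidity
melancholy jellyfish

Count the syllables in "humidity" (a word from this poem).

4

"humidity" has 4 syllables.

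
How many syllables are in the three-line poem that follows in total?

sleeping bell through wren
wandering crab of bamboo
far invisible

17

Line 1: "sleeping bell through wren": 2+1+1+1 = 5
Line 2: "wandering crab of bamboo": 3+1+1+2 = 7
Line 3: "far invisible": 1+4 = 5
Total: 5 + 7 + 5 = 17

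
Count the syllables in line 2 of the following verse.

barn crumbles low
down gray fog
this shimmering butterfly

Line 2: "down gray fog": 1+1+1 = 3

3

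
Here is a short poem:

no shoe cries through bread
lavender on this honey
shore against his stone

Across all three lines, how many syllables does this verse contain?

17

Line 1: "no shoe cries through bread": 1+1+1+1+1 = 5
Line 2: "lavender on this honey": 3+1+1+2 = 7
Line 3: "shore against his stone": 1+2+1+1 = 5
Total: 5 + 7 + 5 = 17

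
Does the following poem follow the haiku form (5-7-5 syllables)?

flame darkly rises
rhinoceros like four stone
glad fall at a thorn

Line 1: flame(1) + darkly(2) + rises(2) = 5 ✓
Line 2: rhinoceros(4) + like(1) + four(1) + stone(1) = 7 ✓
Line 3: glad(1) + fall(1) + at(1) + a(1) + thorn(1) = 5 ✓

Yes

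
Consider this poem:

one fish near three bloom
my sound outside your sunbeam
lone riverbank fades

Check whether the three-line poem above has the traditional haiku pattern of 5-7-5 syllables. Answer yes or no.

Yes

Line 1: one(1) + fish(1) + near(1) + three(1) + bloom(1) = 5 ✓
Line 2: my(1) + sound(1) + outside(2) + your(1) + sunbeam(2) = 7 ✓
Line 3: lone(1) + riverbank(3) + fades(1) = 5 ✓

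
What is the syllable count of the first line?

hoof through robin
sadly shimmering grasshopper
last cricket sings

4

The first line: hoof(1) + through(1) + robin(2) = 4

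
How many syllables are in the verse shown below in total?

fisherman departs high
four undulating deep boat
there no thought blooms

Line 1: fisherman(3) + departs(2) + high(1) = 6
Line 2: four(1) + undulating(4) + deep(1) + boat(1) = 7
Line 3: there(1) + no(1) + thought(1) + blooms(1) = 4
Total: 6 + 7 + 4 = 17

17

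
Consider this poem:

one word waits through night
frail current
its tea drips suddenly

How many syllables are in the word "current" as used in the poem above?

2

"current" has 2 syllables.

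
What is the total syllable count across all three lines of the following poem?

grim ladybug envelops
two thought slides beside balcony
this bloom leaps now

19

Line 1: grim (1), ladybug (3), envelops (3) → 7
Line 2: two (1), thought (1), slides (1), beside (2), balcony (3) → 8
Line 3: this (1), bloom (1), leaps (1), now (1) → 4
Total: 7 + 8 + 4 = 19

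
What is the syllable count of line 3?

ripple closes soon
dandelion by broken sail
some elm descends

4

Line 3: "some elm descends": 1+1+2 = 4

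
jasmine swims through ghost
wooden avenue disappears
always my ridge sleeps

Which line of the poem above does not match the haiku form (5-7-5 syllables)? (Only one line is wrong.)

Line 1: jasmine (2), swims (1), through (1), ghost (1) → 5 ✓
Line 2: wooden (2), avenue (3), disappears (3) → 8 (expected 7)
Line 3: always (2), my (1), ridge (1), sleeps (1) → 5 ✓

The second line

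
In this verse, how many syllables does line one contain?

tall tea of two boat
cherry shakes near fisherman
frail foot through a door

Line one: "tall tea of two boat": 1+1+1+1+1 = 5

5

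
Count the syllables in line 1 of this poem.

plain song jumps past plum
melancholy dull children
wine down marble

5

Line 1: plain(1) + song(1) + jumps(1) + past(1) + plum(1) = 5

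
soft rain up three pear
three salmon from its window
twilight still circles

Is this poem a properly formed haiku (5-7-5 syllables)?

Line 1: "soft rain up three pear": 1+1+1+1+1 = 5 ✓
Line 2: "three salmon from its window": 1+2+1+1+2 = 7 ✓
Line 3: "twilight still circles": 2+1+2 = 5 ✓

Yes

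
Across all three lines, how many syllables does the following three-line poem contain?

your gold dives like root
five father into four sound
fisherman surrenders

Line 1: your (1), gold (1), dives (1), like (1), root (1) → 5
Line 2: five (1), father (2), into (2), four (1), sound (1) → 7
Line 3: fisherman (3), surrenders (3) → 6
Total: 5 + 7 + 6 = 18

18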